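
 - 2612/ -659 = 2612/659 = 3.96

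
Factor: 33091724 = 2^2 * 17^1*486643^1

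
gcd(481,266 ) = 1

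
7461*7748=57807828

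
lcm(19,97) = 1843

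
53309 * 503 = 26814427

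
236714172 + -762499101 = - 525784929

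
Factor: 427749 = 3^1*7^1*20369^1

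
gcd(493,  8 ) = 1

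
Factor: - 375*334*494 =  - 2^2*3^1*5^3*13^1*19^1*167^1 =-  61873500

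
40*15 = 600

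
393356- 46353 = 347003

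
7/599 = 7/599 = 0.01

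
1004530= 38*26435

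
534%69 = 51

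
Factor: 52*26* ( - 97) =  - 131144 = - 2^3* 13^2 * 97^1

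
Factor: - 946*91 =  - 2^1*7^1 *11^1*13^1*43^1 = - 86086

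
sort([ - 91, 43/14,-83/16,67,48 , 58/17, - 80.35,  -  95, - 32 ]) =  [ - 95, - 91, -80.35, - 32 , - 83/16,  43/14,58/17,48,67 ]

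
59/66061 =59/66061 = 0.00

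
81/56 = 81/56  =  1.45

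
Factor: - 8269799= - 79^1* 104681^1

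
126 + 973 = 1099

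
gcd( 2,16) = 2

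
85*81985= 6968725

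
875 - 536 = 339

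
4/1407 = 4/1407 = 0.00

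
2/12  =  1/6= 0.17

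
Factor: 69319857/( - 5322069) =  - 23106619/1774023  =  - 3^ ( - 1 )*83^1*278393^1*591341^(-1)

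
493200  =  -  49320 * (  -  10 ) 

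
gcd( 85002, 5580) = 186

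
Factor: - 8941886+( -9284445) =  - 18226331^1 = - 18226331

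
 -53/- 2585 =53/2585 =0.02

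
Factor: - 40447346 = -2^1*181^1*111733^1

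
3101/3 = 3101/3  =  1033.67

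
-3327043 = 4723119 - 8050162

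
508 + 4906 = 5414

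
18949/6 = 3158 + 1/6  =  3158.17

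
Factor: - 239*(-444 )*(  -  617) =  - 2^2*3^1*37^1*239^1*617^1 = -65473572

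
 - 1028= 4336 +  - 5364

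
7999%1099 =306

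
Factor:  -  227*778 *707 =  - 124860442 = -2^1*7^1 * 101^1*227^1 * 389^1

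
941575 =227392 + 714183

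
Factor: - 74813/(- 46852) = 2^( - 2)* 13^( - 1)*17^( - 1)* 53^( - 1)*79^1*947^1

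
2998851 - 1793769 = 1205082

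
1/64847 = 1/64847 = 0.00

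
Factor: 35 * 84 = 2^2*3^1 * 5^1*7^2 = 2940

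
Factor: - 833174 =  - 2^1*619^1 * 673^1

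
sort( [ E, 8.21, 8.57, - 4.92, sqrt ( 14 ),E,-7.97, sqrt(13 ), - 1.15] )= [-7.97,-4.92, - 1.15, E, E, sqrt (13), sqrt( 14 ) , 8.21,8.57]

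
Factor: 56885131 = 1601^1* 35531^1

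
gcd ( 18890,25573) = 1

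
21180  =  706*30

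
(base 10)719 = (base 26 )11H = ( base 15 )32e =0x2CF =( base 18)23H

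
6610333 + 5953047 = 12563380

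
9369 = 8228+1141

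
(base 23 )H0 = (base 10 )391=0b110000111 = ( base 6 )1451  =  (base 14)1dd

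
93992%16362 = 12182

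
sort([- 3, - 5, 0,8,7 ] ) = [ - 5, - 3,0,7,8 ]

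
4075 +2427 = 6502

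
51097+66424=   117521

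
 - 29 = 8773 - 8802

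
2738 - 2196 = 542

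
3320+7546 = 10866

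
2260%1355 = 905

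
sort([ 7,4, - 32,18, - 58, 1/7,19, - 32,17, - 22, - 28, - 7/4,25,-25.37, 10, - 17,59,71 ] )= [ - 58, - 32, - 32, - 28,  -  25.37 , - 22, -17 , - 7/4,1/7, 4,7, 10,17,18,19,  25,59,71]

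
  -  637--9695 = 9058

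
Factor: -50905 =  - 5^1*10181^1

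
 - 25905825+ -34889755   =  -60795580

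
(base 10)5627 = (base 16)15FB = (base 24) 9ib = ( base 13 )273B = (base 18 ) h6b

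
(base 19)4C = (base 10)88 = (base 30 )2s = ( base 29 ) 31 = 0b1011000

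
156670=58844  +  97826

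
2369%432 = 209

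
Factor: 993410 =2^1*5^1*11^2 * 821^1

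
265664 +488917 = 754581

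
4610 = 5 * 922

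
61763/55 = 1122 + 53/55 = 1122.96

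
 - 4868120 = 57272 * ( - 85) 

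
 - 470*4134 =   -  1942980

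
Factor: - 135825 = - 3^1*5^2*1811^1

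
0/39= 0  =  0.00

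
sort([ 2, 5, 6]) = [2 , 5, 6 ]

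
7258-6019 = 1239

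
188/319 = 188/319= 0.59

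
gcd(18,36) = 18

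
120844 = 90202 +30642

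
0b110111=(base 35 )1k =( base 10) 55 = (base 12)47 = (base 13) 43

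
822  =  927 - 105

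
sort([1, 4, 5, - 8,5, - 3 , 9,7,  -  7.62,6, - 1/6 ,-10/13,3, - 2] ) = [  -  8,-7.62,  -  3, - 2, - 10/13, - 1/6,1 , 3, 4, 5,5, 6,7,9]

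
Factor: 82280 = 2^3*5^1*11^2 *17^1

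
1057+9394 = 10451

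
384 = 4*96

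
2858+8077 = 10935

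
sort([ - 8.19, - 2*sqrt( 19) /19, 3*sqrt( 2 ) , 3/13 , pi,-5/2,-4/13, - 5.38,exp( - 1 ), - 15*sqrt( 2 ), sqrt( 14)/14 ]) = [- 15*sqrt( 2 ), - 8.19, - 5.38, - 5/2 ,-2*sqrt ( 19 )/19, - 4/13, 3/13, sqrt( 14 ) /14, exp (-1),pi , 3*sqrt( 2)]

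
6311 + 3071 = 9382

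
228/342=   2/3 =0.67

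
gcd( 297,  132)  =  33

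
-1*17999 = - 17999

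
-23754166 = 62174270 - 85928436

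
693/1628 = 63/148 = 0.43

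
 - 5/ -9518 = 5/9518 = 0.00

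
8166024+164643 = 8330667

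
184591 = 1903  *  97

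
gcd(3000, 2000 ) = 1000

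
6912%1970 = 1002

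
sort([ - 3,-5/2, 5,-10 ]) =[ -10, - 3 ,  -  5/2,5] 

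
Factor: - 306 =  -2^1*3^2*17^1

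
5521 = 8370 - 2849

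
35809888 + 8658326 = 44468214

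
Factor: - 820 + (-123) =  -943=- 23^1*41^1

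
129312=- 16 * ( - 8082 ) 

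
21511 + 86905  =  108416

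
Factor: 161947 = 161947^1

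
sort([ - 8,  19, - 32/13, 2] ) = [ - 8, - 32/13,2,19]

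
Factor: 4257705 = 3^1*5^1*79^1*3593^1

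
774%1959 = 774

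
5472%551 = 513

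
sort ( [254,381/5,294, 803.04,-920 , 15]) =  [  -  920 , 15,381/5,254,294, 803.04]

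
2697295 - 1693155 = 1004140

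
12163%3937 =352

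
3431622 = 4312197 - 880575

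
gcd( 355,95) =5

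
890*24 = 21360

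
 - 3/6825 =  - 1+2274/2275  =  -  0.00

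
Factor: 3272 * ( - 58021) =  - 189844712 = - 2^3* 17^1*409^1 * 3413^1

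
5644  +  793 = 6437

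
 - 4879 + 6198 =1319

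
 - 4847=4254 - 9101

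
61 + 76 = 137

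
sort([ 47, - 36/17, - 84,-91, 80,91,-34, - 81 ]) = [ - 91, - 84, - 81  , -34,-36/17,47, 80,91 ] 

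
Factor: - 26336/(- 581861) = 32/707  =  2^5 * 7^( -1 )*101^( - 1)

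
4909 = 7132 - 2223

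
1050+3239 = 4289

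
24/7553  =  24/7553 = 0.00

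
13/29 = 13/29 = 0.45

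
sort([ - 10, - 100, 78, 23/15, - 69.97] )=[ - 100, - 69.97, - 10, 23/15,  78]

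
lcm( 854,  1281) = 2562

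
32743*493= 16142299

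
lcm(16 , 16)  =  16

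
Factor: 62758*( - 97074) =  - 6092170092 = - 2^2*3^2*5393^1*31379^1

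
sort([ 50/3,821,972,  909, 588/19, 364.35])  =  [ 50/3,588/19,364.35 , 821, 909,  972 ] 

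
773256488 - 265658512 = 507597976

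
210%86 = 38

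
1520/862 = 1+ 329/431 = 1.76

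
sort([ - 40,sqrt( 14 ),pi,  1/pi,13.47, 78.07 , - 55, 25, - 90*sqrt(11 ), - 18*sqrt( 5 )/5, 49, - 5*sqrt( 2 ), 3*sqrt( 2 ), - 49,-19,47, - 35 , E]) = [ - 90*sqrt(11 ), - 55, - 49, - 40, - 35, - 19, - 18*sqrt(  5 ) /5, - 5*sqrt( 2),1/pi, E, pi, sqrt(14 ), 3  *sqrt(2),  13.47 , 25, 47,49,  78.07]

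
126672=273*464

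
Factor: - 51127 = - 29^1 * 41^1*43^1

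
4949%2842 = 2107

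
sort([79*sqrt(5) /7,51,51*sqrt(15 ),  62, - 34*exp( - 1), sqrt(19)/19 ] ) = [ - 34*exp( - 1 ),sqrt (19 ) /19, 79*sqrt(5 )/7 , 51,62,51*sqrt (15 )]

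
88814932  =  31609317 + 57205615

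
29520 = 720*41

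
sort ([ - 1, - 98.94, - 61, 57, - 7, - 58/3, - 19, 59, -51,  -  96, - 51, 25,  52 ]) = [ - 98.94, -96, - 61, - 51, - 51,-58/3 , - 19, - 7, - 1, 25, 52,57,59] 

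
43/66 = 43/66  =  0.65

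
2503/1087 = 2 + 329/1087 = 2.30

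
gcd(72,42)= 6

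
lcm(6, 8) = 24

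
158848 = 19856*8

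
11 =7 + 4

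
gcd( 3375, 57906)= 9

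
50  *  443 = 22150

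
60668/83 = 60668/83   =  730.94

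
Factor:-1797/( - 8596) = 2^ ( - 2 )*3^1*7^ (-1)*307^ ( - 1 )*599^1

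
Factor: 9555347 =19^1 *31^1*16223^1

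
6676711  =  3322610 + 3354101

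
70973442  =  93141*762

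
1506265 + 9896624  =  11402889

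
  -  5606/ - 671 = 5606/671 = 8.35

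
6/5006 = 3/2503 = 0.00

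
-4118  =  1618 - 5736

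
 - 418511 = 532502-951013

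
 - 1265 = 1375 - 2640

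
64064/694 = 32032/347  =  92.31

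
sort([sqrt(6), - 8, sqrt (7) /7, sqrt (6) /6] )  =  [  -  8, sqrt( 7)/7,  sqrt(6)/6, sqrt (6) ] 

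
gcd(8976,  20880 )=48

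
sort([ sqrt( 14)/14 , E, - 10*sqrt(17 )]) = [ - 10*sqrt(17),  sqrt( 14)/14,E ] 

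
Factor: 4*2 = 8=2^3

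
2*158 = 316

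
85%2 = 1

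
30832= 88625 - 57793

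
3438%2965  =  473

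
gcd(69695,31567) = 1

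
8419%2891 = 2637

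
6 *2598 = 15588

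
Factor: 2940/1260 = 7/3 = 3^( - 1)*7^1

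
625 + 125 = 750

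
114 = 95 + 19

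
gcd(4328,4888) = 8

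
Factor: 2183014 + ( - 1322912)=860102 =2^1*37^1*59^1*197^1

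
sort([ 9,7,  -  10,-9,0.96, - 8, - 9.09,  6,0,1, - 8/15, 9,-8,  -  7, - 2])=[  -  10,-9.09, - 9, - 8,-8,  -  7, - 2, - 8/15,0,0.96,  1,6, 7,9,9 ]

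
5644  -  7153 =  - 1509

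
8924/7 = 8924/7 =1274.86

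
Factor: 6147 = 3^2*683^1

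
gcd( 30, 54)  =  6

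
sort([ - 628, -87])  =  [ - 628, - 87]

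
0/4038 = 0=0.00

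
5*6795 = 33975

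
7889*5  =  39445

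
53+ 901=954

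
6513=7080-567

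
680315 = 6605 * 103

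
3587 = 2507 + 1080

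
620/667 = 620/667 = 0.93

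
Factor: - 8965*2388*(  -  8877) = 190042544340 = 2^2*3^2 * 5^1*11^2*163^1 *199^1*269^1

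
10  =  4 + 6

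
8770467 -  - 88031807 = 96802274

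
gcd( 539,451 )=11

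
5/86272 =5/86272 =0.00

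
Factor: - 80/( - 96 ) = 5/6 = 2^ ( - 1)*3^(- 1)*5^1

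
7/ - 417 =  - 7/417 = - 0.02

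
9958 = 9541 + 417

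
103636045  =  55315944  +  48320101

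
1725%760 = 205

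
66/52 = 33/26 =1.27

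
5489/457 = 5489/457 = 12.01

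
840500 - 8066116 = - 7225616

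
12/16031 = 12/16031 = 0.00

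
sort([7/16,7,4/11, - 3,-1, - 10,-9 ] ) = [ - 10,  -  9, - 3, - 1,4/11,7/16, 7]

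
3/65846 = 3/65846= 0.00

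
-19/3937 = -19/3937 = - 0.00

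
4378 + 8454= 12832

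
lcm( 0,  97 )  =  0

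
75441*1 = 75441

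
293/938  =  293/938= 0.31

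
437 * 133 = 58121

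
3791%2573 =1218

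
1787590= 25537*70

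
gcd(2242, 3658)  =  118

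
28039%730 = 299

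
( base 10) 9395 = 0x24B3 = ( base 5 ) 300040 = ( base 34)84B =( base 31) 9o2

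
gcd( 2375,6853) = 1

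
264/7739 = 264/7739 = 0.03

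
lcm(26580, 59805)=239220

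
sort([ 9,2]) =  [2, 9 ] 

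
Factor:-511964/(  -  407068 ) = 683^ ( - 1 ) * 859^1 =859/683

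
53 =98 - 45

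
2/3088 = 1/1544=0.00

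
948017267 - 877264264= 70753003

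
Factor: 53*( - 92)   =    -  2^2 * 23^1 * 53^1 =-4876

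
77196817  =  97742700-20545883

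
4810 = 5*962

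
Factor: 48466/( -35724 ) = - 2^( - 1)*3^( - 1 )*11^1*13^( - 1)*229^( - 1) * 2203^1 =- 24233/17862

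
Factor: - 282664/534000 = -397/750=- 2^( -1 )* 3^(-1) * 5^(-3)*397^1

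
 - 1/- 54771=1/54771 = 0.00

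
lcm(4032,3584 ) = 32256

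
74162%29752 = 14658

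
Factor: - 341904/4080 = -5^(-1)*419^1 = - 419/5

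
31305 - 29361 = 1944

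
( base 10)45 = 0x2D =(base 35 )1a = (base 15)30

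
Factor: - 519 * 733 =-380427 =- 3^1 * 173^1* 733^1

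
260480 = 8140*32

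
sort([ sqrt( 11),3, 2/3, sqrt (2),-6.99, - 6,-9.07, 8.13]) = [ - 9.07,-6.99, - 6, 2/3,sqrt (2 ), 3, sqrt( 11 ), 8.13]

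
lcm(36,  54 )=108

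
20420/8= 2552+1/2 =2552.50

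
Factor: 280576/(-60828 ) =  - 512/111 = - 2^9*3^( - 1)*37^(-1)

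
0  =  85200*0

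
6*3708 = 22248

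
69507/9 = 7723 = 7723.00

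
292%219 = 73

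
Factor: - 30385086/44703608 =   -  893679/1314812 = - 2^(-2)*3^1*257^( - 1)*1279^( - 1 )*297893^1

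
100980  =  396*255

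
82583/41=82583/41 = 2014.22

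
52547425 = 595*88315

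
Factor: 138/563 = 2^1*3^1*23^1*563^( - 1 )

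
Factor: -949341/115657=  -3^1 * 71^1 *4457^1*115657^( -1) 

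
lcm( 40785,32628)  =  163140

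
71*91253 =6478963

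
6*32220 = 193320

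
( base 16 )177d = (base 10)6013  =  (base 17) 13dc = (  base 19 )GC9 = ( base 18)10A1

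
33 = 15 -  - 18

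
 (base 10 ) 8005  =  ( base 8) 17505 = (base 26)bln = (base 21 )i34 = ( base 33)7bj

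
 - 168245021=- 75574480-92670541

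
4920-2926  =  1994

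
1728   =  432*4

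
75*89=6675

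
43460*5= 217300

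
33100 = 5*6620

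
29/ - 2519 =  - 1 + 2490/2519 = - 0.01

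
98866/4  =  49433/2 = 24716.50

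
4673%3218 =1455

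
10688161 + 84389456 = 95077617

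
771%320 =131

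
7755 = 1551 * 5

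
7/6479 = 7/6479 = 0.00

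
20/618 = 10/309 = 0.03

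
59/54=59/54 = 1.09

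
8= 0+8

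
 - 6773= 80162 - 86935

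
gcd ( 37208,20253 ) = 1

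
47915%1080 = 395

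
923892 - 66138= 857754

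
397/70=397/70 = 5.67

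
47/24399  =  47/24399  =  0.00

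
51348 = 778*66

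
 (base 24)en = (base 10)359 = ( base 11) 2A7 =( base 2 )101100111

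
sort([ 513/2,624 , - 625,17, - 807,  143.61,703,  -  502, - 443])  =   [ -807 , - 625, - 502, - 443,17  ,  143.61,513/2, 624,703] 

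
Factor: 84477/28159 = 3^1 = 3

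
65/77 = 65/77=0.84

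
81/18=4 + 1/2  =  4.50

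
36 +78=114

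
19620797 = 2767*7091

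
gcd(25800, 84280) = 1720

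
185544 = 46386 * 4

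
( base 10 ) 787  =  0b1100010011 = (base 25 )16c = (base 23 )1b5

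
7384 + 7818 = 15202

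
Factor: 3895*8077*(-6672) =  - 2^4*3^1* 5^1*19^1*41^2*139^1*197^1  =  - 209900552880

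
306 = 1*306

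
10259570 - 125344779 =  - 115085209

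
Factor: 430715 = 5^1*86143^1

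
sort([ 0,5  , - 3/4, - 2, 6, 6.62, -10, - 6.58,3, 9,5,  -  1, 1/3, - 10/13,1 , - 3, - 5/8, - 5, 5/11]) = [ - 10 , - 6.58, - 5, -3, -2,-1, - 10/13, - 3/4,-5/8 , 0, 1/3,  5/11, 1, 3,5, 5, 6 , 6.62,9]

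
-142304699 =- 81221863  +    -  61082836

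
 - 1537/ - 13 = 118 +3/13  =  118.23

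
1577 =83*19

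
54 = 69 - 15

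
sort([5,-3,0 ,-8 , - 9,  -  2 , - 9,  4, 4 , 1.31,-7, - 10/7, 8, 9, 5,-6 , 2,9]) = [ - 9,-9,-8,- 7, - 6, - 3,-2, - 10/7,0,1.31,  2, 4,4,5, 5, 8,9, 9 ]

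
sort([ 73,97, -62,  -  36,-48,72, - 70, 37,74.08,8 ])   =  [ - 70, - 62, -48, - 36, 8, 37, 72, 73, 74.08,  97]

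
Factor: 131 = 131^1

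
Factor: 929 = 929^1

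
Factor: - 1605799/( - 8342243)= 7^( - 1 )*101^1*1223^1*91673^( - 1 ) = 123523/641711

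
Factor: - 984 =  - 2^3*3^1*41^1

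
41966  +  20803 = 62769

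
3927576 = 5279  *744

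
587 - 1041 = -454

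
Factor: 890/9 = 2^1*3^( - 2)  *  5^1*89^1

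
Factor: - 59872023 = - 3^2*6652447^1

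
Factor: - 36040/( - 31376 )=85/74= 2^(-1 )*5^1*17^1*37^( - 1)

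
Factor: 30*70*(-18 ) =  - 37800 = - 2^3*3^3*5^2 * 7^1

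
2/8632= 1/4316 = 0.00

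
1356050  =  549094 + 806956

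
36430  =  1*36430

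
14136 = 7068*2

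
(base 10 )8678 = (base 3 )102220102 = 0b10000111100110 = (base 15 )2888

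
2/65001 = 2/65001 =0.00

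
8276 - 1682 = 6594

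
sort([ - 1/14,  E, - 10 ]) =[ - 10, - 1/14,E]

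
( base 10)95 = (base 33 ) 2T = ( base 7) 164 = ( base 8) 137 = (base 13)74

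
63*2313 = 145719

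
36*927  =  33372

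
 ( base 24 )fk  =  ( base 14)1D2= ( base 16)17c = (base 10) 380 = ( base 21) I2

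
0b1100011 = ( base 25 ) 3o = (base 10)99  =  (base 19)54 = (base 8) 143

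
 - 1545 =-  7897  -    -  6352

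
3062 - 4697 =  - 1635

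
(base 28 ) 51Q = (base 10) 3974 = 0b111110000110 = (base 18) C4E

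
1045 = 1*1045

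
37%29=8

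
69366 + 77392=146758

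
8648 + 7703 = 16351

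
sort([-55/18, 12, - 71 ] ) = [ - 71 ,  -  55/18, 12 ] 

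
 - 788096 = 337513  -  1125609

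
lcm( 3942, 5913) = 11826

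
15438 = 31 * 498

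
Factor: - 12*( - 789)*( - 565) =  - 5349420 =- 2^2*3^2*5^1*113^1*263^1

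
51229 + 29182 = 80411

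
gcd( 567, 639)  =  9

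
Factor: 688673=547^1*1259^1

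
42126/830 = 21063/415=50.75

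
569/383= 569/383 =1.49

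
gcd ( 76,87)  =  1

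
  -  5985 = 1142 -7127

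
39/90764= 39/90764 = 0.00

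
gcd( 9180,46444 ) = 68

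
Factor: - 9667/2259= -3^ ( - 2 )*7^1*251^(-1)*1381^1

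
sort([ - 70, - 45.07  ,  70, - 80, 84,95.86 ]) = [ - 80,  -  70, -45.07,70, 84,95.86] 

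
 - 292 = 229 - 521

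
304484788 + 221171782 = 525656570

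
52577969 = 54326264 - 1748295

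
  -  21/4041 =-1 + 1340/1347 = - 0.01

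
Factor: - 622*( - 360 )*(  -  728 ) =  -163013760 = - 2^7*3^2*5^1*7^1 *13^1 *311^1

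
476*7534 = 3586184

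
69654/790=34827/395 =88.17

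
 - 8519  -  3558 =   -  12077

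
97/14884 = 97/14884 = 0.01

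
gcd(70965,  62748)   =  747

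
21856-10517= 11339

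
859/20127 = 859/20127 =0.04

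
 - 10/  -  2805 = 2/561= 0.00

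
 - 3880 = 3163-7043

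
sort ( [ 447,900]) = [ 447,  900]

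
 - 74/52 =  - 37/26 = - 1.42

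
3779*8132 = 30730828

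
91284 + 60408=151692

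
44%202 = 44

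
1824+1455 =3279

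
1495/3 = 498 + 1/3 = 498.33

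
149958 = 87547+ 62411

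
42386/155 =273 + 71/155   =  273.46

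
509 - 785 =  - 276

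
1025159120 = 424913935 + 600245185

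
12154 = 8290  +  3864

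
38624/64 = 1207/2 =603.50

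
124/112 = 31/28=1.11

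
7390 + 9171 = 16561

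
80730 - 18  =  80712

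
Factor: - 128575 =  - 5^2*37^1 *139^1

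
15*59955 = 899325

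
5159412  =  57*90516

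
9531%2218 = 659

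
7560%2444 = 228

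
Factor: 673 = 673^1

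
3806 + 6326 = 10132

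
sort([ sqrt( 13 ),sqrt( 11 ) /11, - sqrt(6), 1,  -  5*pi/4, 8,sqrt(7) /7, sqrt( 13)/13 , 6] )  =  [ - 5* pi/4,-sqrt (6 ), sqrt (13) /13,sqrt( 11)/11, sqrt(7) /7,1,sqrt (13), 6,8]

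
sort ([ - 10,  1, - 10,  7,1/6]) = [ - 10, - 10  ,  1/6 , 1,7]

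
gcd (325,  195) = 65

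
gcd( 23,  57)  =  1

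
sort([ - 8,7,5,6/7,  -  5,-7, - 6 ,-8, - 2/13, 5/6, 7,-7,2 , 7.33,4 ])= [ - 8,- 8, - 7,-7,  -  6 , - 5,  -  2/13, 5/6,6/7 , 2,  4,5,7, 7 , 7.33] 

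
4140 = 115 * 36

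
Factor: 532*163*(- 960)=- 83247360 = -2^8*3^1* 5^1*7^1*19^1*163^1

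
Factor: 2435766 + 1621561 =269^1*15083^1 = 4057327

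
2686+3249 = 5935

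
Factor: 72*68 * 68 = 2^7*3^2 * 17^2 = 332928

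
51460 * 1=51460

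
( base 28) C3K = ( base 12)5608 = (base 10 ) 9512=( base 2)10010100101000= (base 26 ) e1m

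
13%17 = 13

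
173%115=58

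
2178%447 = 390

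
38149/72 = 529  +  61/72 = 529.85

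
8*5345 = 42760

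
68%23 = 22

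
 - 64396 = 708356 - 772752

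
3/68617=3/68617= 0.00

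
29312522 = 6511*4502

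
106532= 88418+18114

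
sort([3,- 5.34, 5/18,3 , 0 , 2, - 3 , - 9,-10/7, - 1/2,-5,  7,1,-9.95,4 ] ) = [ - 9.95, - 9, - 5.34, - 5, - 3, - 10/7, - 1/2, 0,5/18,1  ,  2, 3,3,4,7 ] 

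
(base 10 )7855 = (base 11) 59A1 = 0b1111010101111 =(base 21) hh1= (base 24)df7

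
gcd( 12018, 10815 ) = 3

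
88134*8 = 705072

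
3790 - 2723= 1067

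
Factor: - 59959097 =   -  11^1*41^1*132947^1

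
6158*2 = 12316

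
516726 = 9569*54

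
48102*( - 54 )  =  -2597508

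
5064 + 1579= 6643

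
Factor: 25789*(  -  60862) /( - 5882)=37^1*41^1*173^( - 1 )*30431^1=46163827/173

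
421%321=100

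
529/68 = 7 + 53/68 = 7.78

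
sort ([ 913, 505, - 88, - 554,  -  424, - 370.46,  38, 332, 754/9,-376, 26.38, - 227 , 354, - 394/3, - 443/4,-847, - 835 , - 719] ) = [ - 847 , - 835, - 719, - 554, - 424, - 376, - 370.46, - 227, - 394/3, - 443/4, - 88,26.38,38,754/9,332, 354,505,913]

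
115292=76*1517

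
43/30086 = 43/30086 = 0.00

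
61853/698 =61853/698 = 88.61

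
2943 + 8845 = 11788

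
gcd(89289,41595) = 3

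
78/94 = 39/47 = 0.83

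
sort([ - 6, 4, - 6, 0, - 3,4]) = [ - 6, - 6, - 3,0,4,4] 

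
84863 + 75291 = 160154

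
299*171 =51129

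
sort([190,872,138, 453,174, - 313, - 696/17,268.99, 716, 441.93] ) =[ - 313, - 696/17, 138,174,190,268.99,441.93,453, 716, 872 ]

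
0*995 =0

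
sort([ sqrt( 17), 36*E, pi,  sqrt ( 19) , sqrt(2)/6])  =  [ sqrt( 2)/6, pi,sqrt( 17),sqrt( 19 ), 36*E ] 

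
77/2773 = 77/2773= 0.03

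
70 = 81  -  11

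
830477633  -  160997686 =669479947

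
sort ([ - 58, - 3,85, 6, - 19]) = [ - 58, - 19, - 3, 6,85]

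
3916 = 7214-3298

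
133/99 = 1+34/99 = 1.34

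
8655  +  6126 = 14781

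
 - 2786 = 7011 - 9797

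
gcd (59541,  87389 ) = 1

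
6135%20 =15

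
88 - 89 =-1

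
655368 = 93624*7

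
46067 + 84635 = 130702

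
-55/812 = -1+757/812 = - 0.07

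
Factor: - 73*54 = -2^1 *3^3*73^1 =- 3942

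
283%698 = 283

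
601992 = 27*22296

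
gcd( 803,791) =1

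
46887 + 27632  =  74519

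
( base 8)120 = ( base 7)143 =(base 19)44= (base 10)80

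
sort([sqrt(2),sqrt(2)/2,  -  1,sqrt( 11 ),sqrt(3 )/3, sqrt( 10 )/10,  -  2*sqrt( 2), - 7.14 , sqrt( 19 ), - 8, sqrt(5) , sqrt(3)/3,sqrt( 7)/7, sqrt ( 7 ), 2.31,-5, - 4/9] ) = [ -8, - 7.14,  -  5,  -  2*sqrt( 2 ), - 1,  -  4/9, sqrt (10 )/10,sqrt(7 ) /7, sqrt( 3 ) /3, sqrt (3 )/3, sqrt( 2 )/2,sqrt( 2 ), sqrt(5), 2.31, sqrt(7 ), sqrt(11 ),sqrt( 19 ) ]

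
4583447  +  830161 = 5413608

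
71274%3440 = 2474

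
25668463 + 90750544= 116419007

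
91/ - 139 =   -  91/139 = - 0.65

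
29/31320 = 1/1080  =  0.00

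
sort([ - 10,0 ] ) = [ - 10,  0] 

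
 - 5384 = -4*1346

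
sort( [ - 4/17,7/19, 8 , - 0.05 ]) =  [  -  4/17 , - 0.05, 7/19, 8] 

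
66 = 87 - 21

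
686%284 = 118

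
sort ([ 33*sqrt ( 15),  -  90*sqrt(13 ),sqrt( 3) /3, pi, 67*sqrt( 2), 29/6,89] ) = [ -90*sqrt(13), sqrt( 3 ) /3,pi,29/6,89,67 *sqrt(2),33*sqrt (15)]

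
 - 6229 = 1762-7991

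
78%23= 9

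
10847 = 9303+1544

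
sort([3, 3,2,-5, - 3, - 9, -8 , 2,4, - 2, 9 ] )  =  [-9, - 8, - 5,- 3, - 2,2,2,  3,3,4, 9] 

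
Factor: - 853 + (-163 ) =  - 2^3*127^1= -1016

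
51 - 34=17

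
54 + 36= 90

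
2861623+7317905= 10179528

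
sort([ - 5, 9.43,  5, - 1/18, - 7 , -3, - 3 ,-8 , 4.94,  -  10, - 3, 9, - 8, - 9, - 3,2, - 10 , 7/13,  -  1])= [- 10, - 10, -9,-8, - 8, - 7, - 5, - 3, - 3  , - 3, - 3,  -  1, - 1/18, 7/13, 2, 4.94, 5, 9, 9.43 ] 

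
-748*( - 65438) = 48947624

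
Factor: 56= 2^3*7^1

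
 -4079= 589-4668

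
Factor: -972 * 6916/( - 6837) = 2^4*3^4*7^1*13^1*19^1 *43^( - 1) * 53^( - 1 ) = 2240784/2279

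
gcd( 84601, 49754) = 1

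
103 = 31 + 72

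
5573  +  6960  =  12533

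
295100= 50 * 5902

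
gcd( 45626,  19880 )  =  14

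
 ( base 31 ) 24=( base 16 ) 42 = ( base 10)66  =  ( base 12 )56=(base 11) 60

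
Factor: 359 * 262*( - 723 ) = -2^1*3^1* 131^1*241^1*359^1  =  -68003934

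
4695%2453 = 2242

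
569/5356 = 569/5356= 0.11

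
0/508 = 0 = 0.00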